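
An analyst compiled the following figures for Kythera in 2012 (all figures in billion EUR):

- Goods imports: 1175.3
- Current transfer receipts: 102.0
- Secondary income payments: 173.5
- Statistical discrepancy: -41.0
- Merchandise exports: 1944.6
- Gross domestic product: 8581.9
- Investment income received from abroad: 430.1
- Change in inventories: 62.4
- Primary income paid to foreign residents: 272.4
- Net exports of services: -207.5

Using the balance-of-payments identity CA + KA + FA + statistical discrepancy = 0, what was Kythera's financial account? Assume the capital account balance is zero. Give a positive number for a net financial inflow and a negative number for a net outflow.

-607.0

Goods balance = 1944.6 - 1175.3 = 769.3
Services balance = -207.5
Trade balance (goods + services) = 769.3 + (-207.5) = 561.8
Net primary income = 430.1 - 272.4 = 157.7
Net secondary income = 102.0 - 173.5 = -71.5
Current account = 561.8 + 157.7 + (-71.5) = 648.0
Financial account = -(648.0 + (-41.0)) = -607.0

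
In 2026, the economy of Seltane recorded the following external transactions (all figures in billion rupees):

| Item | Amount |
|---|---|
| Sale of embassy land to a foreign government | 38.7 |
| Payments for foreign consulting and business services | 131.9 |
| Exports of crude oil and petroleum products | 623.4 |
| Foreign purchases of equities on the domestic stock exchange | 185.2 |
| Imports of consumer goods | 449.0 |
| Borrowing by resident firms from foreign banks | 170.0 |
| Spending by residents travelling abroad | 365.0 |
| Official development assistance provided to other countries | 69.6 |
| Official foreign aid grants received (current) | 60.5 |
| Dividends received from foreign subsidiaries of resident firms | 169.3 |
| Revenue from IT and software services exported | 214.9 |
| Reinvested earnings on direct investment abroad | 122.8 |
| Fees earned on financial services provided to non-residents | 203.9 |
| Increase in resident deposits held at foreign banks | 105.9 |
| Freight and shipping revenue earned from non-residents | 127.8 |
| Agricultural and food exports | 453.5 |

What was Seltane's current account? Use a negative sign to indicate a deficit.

Goods: 453.5 + 623.4 - 449.0 = 627.9
Services: -131.9 - 365.0 + 203.9 + 127.8 + 214.9 = 49.7
Primary income: 122.8 + 169.3 = 292.1
Secondary income: 60.5 - 69.6 = -9.1
Current account = 627.9 + 49.7 + 292.1 + (-9.1) = 960.6
(Excluded from the current account — capital account: sale of embassy land to a foreign government 38.7; financial account: foreign purchases of equities on the domestic stock exchange 185.2, borrowing by resident firms from foreign banks 170.0, increase in resident deposits held at foreign banks 105.9.)

960.6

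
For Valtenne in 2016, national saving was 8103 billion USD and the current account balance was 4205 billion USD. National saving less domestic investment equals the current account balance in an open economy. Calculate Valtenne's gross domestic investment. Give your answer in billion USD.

S - I = CA (net lending to the rest of the world).
I = S - CA = 8103 - 4205 = 3898

3898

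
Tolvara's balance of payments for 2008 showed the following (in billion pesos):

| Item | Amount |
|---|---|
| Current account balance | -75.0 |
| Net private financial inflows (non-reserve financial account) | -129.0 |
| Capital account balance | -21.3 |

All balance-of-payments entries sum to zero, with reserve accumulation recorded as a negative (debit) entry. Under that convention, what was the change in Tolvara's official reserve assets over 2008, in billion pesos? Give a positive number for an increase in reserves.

-225.3

Official reserve transactions balance = -((-75.0) + (-21.3) + (-129.0)) = 225.3
An accumulation of reserves is recorded as a debit (negative entry), so the change in the stock of reserves is the negative of that balance.
Change in official reserves = -(225.3) = -225.3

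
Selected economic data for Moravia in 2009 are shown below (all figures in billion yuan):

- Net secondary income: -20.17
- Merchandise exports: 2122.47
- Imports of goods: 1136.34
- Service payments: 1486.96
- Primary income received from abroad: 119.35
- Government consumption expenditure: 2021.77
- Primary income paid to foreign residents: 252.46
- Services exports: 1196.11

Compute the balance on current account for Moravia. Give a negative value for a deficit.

542.00

Goods balance = 2122.47 - 1136.34 = 986.13
Services balance = 1196.11 - 1486.96 = -290.85
Trade balance (goods + services) = 986.13 + (-290.85) = 695.28
Net primary income = 119.35 - 252.46 = -133.11
Net secondary income = -20.17
Current account = 695.28 + (-133.11) + (-20.17) = 542.00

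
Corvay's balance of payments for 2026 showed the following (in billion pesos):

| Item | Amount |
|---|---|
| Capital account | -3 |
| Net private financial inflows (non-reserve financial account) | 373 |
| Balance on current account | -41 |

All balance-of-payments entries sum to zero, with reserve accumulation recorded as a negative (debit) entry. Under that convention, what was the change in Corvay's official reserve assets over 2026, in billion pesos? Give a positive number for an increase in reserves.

329

Official reserve transactions balance = -((-41) + (-3) + 373) = -329
An accumulation of reserves is recorded as a debit (negative entry), so the change in the stock of reserves is the negative of that balance.
Change in official reserves = -(-329) = 329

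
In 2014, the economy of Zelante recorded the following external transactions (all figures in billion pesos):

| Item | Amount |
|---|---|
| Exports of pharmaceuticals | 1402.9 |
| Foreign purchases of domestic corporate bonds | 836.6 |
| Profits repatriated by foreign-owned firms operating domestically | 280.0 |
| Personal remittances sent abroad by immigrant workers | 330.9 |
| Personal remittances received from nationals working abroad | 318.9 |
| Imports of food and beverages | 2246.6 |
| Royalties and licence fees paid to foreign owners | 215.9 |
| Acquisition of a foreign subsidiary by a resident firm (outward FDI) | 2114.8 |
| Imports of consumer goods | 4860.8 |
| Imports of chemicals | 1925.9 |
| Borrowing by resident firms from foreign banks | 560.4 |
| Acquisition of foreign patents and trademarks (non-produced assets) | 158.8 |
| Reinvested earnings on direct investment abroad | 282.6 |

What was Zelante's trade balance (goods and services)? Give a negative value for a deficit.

Goods: -4860.8 + 1402.9 - 1925.9 - 2246.6 = -7630.4
Services: -215.9
Trade balance = -7630.4 + (-215.9) = -7846.3
(Excluded from the trade balance — financial account: foreign purchases of domestic corporate bonds 836.6, acquisition of a foreign subsidiary by a resident firm (outward FDI) 2114.8, borrowing by resident firms from foreign banks 560.4; primary income: profits repatriated by foreign-owned firms operating domestically 280.0, reinvested earnings on direct investment abroad 282.6; secondary income: personal remittances sent abroad by immigrant workers 330.9, personal remittances received from nationals working abroad 318.9; capital account: acquisition of foreign patents and trademarks (non-produced assets) 158.8.)

-7846.3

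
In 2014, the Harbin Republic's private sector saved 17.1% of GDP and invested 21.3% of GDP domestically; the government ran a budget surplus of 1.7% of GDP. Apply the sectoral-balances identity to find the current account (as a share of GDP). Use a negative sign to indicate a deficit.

-2.5

By the sectoral-balances identity, CA = (S_private - I) + (T - G).
Private balance = 17.1 - 21.3 = -4.2
Government balance (T - G) = 1.7
CA = -4.2 + 1.7 = -2.5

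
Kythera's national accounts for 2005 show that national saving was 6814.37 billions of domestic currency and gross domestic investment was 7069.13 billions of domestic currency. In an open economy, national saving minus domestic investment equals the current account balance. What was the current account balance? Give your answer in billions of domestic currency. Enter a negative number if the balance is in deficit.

CA = S - I = 6814.37 - 7069.13 = -254.76

-254.76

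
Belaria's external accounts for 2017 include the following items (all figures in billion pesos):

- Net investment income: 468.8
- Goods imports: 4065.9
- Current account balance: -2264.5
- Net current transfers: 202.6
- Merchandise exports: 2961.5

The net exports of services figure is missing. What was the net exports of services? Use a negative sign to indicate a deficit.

Current account = goods balance + services balance + net primary income + net secondary income
Sum of the known components = -433.0
Net exports of services = CA - (known components) = -2264.5 - (-433.0) = -1831.5

-1831.5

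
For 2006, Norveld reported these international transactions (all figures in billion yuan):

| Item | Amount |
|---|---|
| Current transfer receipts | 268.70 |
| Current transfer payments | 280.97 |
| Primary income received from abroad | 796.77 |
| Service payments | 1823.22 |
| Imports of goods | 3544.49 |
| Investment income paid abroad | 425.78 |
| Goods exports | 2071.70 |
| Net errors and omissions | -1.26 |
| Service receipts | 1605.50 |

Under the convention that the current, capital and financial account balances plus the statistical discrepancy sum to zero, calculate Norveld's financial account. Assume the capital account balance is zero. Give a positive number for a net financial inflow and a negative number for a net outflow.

Goods balance = 2071.70 - 3544.49 = -1472.79
Services balance = 1605.50 - 1823.22 = -217.72
Trade balance (goods + services) = -1472.79 + (-217.72) = -1690.51
Net primary income = 796.77 - 425.78 = 370.99
Net secondary income = 268.70 - 280.97 = -12.27
Current account = -1690.51 + 370.99 + (-12.27) = -1331.79
Financial account = -(-1331.79 + (-1.26)) = 1333.05

1333.05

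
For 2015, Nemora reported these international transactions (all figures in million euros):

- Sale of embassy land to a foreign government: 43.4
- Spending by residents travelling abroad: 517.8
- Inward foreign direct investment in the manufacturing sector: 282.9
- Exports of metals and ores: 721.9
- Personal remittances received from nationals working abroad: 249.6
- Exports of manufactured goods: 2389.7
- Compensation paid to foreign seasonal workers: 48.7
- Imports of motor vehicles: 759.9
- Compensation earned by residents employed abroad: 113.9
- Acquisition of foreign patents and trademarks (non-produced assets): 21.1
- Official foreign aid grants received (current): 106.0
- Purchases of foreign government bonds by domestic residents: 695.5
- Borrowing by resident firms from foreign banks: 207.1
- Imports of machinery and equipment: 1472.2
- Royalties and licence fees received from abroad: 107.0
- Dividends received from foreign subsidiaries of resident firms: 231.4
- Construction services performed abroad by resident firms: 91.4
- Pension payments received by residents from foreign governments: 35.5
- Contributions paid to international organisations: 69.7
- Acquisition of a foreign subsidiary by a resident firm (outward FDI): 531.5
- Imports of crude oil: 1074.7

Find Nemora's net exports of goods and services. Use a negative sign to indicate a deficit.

-514.6

Goods: -1074.7 - 1472.2 + 721.9 + 2389.7 - 759.9 = -195.2
Services: -517.8 + 107.0 + 91.4 = -319.4
Trade balance = -195.2 + (-319.4) = -514.6
(Excluded from the trade balance — capital account: sale of embassy land to a foreign government 43.4, acquisition of foreign patents and trademarks (non-produced assets) 21.1; financial account: inward foreign direct investment in the manufacturing sector 282.9, purchases of foreign government bonds by domestic residents 695.5, borrowing by resident firms from foreign banks 207.1, acquisition of a foreign subsidiary by a resident firm (outward FDI) 531.5; secondary income: personal remittances received from nationals working abroad 249.6, official foreign aid grants received (current) 106.0, pension payments received by residents from foreign governments 35.5, contributions paid to international organisations 69.7; primary income: compensation paid to foreign seasonal workers 48.7, compensation earned by residents employed abroad 113.9, dividends received from foreign subsidiaries of resident firms 231.4.)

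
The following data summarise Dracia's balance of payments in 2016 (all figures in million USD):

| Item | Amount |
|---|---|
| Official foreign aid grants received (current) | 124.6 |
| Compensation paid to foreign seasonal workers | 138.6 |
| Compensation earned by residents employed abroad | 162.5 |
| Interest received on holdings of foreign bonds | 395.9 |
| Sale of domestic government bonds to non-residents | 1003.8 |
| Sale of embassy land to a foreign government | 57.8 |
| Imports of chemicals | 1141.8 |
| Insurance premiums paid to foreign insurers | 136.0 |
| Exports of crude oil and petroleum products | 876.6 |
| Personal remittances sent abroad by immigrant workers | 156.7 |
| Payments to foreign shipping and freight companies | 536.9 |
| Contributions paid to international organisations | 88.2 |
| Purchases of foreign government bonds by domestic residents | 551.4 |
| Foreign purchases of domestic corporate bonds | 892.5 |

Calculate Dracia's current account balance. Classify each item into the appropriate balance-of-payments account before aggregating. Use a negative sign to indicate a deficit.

-638.6

Goods: 876.6 - 1141.8 = -265.2
Services: -536.9 - 136.0 = -672.9
Primary income: -138.6 + 162.5 + 395.9 = 419.8
Secondary income: 124.6 - 88.2 - 156.7 = -120.3
Current account = (-265.2) + (-672.9) + 419.8 + (-120.3) = -638.6
(Excluded from the current account — financial account: sale of domestic government bonds to non-residents 1003.8, purchases of foreign government bonds by domestic residents 551.4, foreign purchases of domestic corporate bonds 892.5; capital account: sale of embassy land to a foreign government 57.8.)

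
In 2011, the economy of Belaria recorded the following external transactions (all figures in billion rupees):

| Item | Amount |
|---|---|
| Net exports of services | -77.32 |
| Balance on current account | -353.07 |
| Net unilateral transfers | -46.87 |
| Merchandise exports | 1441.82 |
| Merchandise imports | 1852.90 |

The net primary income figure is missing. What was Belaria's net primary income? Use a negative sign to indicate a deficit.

182.20

Current account = goods balance + services balance + net primary income + net secondary income
Sum of the known components = -535.27
Net primary income = CA - (known components) = -353.07 - (-535.27) = 182.20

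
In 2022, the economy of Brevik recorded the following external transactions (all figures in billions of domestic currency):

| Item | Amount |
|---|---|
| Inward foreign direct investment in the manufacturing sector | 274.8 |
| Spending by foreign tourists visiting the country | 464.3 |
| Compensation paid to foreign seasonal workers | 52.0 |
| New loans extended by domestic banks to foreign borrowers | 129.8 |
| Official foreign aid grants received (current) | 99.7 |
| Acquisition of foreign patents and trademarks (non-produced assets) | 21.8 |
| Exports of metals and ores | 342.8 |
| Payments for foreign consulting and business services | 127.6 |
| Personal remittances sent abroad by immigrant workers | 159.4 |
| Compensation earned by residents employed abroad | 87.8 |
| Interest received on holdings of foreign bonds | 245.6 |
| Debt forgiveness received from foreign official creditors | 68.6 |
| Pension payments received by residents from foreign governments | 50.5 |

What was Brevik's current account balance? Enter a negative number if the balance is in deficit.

Goods: 342.8
Services: 464.3 - 127.6 = 336.7
Primary income: 87.8 + 245.6 - 52.0 = 281.4
Secondary income: 50.5 + 99.7 - 159.4 = -9.2
Current account = 342.8 + 336.7 + 281.4 + (-9.2) = 951.7
(Excluded from the current account — financial account: inward foreign direct investment in the manufacturing sector 274.8, new loans extended by domestic banks to foreign borrowers 129.8; capital account: acquisition of foreign patents and trademarks (non-produced assets) 21.8, debt forgiveness received from foreign official creditors 68.6.)

951.7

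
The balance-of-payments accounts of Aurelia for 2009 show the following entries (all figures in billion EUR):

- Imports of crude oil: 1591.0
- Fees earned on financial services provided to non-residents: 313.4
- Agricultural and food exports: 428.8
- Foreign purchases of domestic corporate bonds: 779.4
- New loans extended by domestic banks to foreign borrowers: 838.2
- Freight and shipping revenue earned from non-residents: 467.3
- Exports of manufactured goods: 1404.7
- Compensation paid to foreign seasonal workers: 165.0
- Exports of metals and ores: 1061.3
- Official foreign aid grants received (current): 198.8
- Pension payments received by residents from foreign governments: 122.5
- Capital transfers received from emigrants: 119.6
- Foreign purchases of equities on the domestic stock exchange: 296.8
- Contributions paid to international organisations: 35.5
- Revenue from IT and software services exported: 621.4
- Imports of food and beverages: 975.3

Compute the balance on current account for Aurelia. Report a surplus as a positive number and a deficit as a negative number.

Goods: 1061.3 + 1404.7 + 428.8 - 975.3 - 1591.0 = 328.5
Services: 313.4 + 467.3 + 621.4 = 1402.1
Primary income: -165.0
Secondary income: -35.5 + 198.8 + 122.5 = 285.8
Current account = 328.5 + 1402.1 + (-165.0) + 285.8 = 1851.4
(Excluded from the current account — financial account: foreign purchases of domestic corporate bonds 779.4, new loans extended by domestic banks to foreign borrowers 838.2, foreign purchases of equities on the domestic stock exchange 296.8; capital account: capital transfers received from emigrants 119.6.)

1851.4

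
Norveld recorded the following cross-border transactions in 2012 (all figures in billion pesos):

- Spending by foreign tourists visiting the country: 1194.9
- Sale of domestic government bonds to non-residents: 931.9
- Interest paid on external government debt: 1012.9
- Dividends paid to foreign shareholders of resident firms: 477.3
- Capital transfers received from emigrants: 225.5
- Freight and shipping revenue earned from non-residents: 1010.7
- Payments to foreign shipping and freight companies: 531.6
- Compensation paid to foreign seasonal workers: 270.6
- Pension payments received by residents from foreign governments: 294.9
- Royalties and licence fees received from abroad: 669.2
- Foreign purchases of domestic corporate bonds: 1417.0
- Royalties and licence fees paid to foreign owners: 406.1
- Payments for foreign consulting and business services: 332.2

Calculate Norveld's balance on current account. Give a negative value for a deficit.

Services: 1010.7 - 531.6 + 669.2 - 406.1 - 332.2 + 1194.9 = 1604.9
Primary income: -477.3 - 1012.9 - 270.6 = -1760.8
Secondary income: 294.9
Current account = 1604.9 + (-1760.8) + 294.9 = 139.0
(Excluded from the current account — financial account: sale of domestic government bonds to non-residents 931.9, foreign purchases of domestic corporate bonds 1417.0; capital account: capital transfers received from emigrants 225.5.)

139.0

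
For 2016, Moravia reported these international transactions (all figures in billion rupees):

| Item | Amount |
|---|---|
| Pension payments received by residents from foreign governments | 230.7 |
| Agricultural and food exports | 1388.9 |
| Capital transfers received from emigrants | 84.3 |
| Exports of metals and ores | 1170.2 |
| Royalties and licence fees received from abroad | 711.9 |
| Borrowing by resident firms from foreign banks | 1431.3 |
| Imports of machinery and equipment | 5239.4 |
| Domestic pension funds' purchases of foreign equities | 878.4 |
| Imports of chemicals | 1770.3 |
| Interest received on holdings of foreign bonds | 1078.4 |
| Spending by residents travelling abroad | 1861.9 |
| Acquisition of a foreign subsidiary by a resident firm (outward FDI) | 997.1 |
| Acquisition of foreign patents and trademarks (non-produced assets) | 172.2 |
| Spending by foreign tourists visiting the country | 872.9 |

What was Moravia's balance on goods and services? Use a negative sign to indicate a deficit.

Goods: 1388.9 - 1770.3 - 5239.4 + 1170.2 = -4450.6
Services: -1861.9 + 711.9 + 872.9 = -277.1
Trade balance = -4450.6 + (-277.1) = -4727.7
(Excluded from the trade balance — secondary income: pension payments received by residents from foreign governments 230.7; capital account: capital transfers received from emigrants 84.3, acquisition of foreign patents and trademarks (non-produced assets) 172.2; financial account: borrowing by resident firms from foreign banks 1431.3, domestic pension funds' purchases of foreign equities 878.4, acquisition of a foreign subsidiary by a resident firm (outward FDI) 997.1; primary income: interest received on holdings of foreign bonds 1078.4.)

-4727.7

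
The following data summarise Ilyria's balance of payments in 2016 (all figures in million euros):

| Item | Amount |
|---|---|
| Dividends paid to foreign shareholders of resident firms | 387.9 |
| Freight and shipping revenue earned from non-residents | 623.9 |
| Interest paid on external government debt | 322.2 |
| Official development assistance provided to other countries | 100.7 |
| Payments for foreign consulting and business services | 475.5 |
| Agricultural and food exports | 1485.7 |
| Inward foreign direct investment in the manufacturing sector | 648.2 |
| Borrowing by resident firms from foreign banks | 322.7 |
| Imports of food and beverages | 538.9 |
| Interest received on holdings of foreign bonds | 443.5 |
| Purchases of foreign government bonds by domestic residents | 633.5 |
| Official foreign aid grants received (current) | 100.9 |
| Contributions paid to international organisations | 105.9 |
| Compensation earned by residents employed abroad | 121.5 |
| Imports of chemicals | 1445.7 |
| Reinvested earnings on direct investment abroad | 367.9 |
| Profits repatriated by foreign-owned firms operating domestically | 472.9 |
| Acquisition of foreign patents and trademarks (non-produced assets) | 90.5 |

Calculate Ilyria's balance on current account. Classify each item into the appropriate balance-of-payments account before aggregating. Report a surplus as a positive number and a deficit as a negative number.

Goods: -1445.7 - 538.9 + 1485.7 = -498.9
Services: -475.5 + 623.9 = 148.4
Primary income: -387.9 + 367.9 + 443.5 - 322.2 + 121.5 - 472.9 = -250.1
Secondary income: 100.9 - 105.9 - 100.7 = -105.7
Current account = (-498.9) + 148.4 + (-250.1) + (-105.7) = -706.3
(Excluded from the current account — financial account: inward foreign direct investment in the manufacturing sector 648.2, borrowing by resident firms from foreign banks 322.7, purchases of foreign government bonds by domestic residents 633.5; capital account: acquisition of foreign patents and trademarks (non-produced assets) 90.5.)

-706.3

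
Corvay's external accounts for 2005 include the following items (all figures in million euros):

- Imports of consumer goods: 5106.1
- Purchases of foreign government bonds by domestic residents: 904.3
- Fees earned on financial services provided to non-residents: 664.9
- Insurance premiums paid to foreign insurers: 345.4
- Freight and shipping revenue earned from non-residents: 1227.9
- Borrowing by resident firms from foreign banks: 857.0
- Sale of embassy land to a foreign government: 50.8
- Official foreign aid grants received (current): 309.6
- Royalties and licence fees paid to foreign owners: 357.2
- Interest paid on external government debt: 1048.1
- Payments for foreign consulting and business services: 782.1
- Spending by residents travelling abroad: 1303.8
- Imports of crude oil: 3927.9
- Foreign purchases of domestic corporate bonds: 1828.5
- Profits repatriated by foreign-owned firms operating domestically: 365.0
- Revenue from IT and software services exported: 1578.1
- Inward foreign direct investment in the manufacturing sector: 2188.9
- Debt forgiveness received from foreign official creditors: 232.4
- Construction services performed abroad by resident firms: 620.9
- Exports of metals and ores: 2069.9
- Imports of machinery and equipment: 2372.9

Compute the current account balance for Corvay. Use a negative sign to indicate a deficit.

Goods: -2372.9 - 3927.9 + 2069.9 - 5106.1 = -9337.0
Services: -1303.8 + 1227.9 + 1578.1 - 345.4 + 664.9 + 620.9 - 357.2 - 782.1 = 1303.3
Primary income: -1048.1 - 365.0 = -1413.1
Secondary income: 309.6
Current account = (-9337.0) + 1303.3 + (-1413.1) + 309.6 = -9137.2
(Excluded from the current account — financial account: purchases of foreign government bonds by domestic residents 904.3, borrowing by resident firms from foreign banks 857.0, foreign purchases of domestic corporate bonds 1828.5, inward foreign direct investment in the manufacturing sector 2188.9; capital account: sale of embassy land to a foreign government 50.8, debt forgiveness received from foreign official creditors 232.4.)

-9137.2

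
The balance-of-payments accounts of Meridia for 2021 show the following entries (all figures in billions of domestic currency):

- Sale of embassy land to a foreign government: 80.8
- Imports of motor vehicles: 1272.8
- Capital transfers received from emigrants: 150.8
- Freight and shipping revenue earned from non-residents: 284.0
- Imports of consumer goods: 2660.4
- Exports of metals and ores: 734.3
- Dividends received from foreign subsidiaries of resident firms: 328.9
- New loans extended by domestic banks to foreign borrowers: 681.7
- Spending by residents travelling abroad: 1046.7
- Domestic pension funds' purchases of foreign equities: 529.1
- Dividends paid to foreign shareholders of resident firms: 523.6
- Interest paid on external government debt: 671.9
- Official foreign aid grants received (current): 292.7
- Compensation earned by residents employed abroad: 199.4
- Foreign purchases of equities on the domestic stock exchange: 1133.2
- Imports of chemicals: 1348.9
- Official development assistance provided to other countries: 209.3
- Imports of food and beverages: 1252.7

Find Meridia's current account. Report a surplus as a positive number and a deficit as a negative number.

Goods: -2660.4 + 734.3 - 1252.7 - 1272.8 - 1348.9 = -5800.5
Services: 284.0 - 1046.7 = -762.7
Primary income: 328.9 + 199.4 - 523.6 - 671.9 = -667.2
Secondary income: 292.7 - 209.3 = 83.4
Current account = (-5800.5) + (-762.7) + (-667.2) + 83.4 = -7147.0
(Excluded from the current account — capital account: sale of embassy land to a foreign government 80.8, capital transfers received from emigrants 150.8; financial account: new loans extended by domestic banks to foreign borrowers 681.7, domestic pension funds' purchases of foreign equities 529.1, foreign purchases of equities on the domestic stock exchange 1133.2.)

-7147.0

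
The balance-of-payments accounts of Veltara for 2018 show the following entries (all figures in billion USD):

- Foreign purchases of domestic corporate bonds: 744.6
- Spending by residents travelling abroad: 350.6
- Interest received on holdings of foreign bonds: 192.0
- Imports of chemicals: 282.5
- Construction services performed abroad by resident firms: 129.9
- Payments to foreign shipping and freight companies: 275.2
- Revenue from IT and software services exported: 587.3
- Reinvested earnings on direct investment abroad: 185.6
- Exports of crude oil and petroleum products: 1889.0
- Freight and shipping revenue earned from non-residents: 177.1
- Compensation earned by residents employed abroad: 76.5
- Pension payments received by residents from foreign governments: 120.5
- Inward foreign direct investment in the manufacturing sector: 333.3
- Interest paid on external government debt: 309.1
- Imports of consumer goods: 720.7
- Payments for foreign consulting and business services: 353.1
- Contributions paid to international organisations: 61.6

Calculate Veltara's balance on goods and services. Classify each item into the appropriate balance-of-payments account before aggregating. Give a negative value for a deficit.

Goods: 1889.0 - 282.5 - 720.7 = 885.8
Services: -353.1 + 177.1 - 350.6 + 587.3 + 129.9 - 275.2 = -84.6
Trade balance = 885.8 + (-84.6) = 801.2
(Excluded from the trade balance — financial account: foreign purchases of domestic corporate bonds 744.6, inward foreign direct investment in the manufacturing sector 333.3; primary income: interest received on holdings of foreign bonds 192.0, reinvested earnings on direct investment abroad 185.6, compensation earned by residents employed abroad 76.5, interest paid on external government debt 309.1; secondary income: pension payments received by residents from foreign governments 120.5, contributions paid to international organisations 61.6.)

801.2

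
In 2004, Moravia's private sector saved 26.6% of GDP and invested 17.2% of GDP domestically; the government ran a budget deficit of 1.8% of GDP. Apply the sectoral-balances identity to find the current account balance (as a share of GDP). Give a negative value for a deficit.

7.6

By the sectoral-balances identity, CA = (S_private - I) + (T - G).
Private balance = 26.6 - 17.2 = 9.4
Government balance (T - G) = -1.8
CA = 9.4 + (-1.8) = 7.6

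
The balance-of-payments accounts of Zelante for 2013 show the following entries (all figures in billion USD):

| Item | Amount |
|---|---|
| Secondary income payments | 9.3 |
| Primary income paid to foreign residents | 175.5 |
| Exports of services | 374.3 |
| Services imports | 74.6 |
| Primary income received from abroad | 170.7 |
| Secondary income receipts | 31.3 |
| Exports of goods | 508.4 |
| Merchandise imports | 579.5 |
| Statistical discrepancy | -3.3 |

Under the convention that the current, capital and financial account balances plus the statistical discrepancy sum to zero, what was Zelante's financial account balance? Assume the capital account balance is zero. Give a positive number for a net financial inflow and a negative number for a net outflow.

Goods balance = 508.4 - 579.5 = -71.1
Services balance = 374.3 - 74.6 = 299.7
Trade balance (goods + services) = -71.1 + 299.7 = 228.6
Net primary income = 170.7 - 175.5 = -4.8
Net secondary income = 31.3 - 9.3 = 22.0
Current account = 228.6 + (-4.8) + 22.0 = 245.8
Financial account = -(245.8 + (-3.3)) = -242.5

-242.5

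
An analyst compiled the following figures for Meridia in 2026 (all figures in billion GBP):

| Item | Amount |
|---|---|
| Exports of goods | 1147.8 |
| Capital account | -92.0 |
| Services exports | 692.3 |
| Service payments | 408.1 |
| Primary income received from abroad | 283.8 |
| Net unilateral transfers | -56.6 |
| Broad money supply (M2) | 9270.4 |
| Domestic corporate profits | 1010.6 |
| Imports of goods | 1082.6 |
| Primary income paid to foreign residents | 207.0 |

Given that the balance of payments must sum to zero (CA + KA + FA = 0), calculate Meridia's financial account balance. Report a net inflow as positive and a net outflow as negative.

-277.6

Goods balance = 1147.8 - 1082.6 = 65.2
Services balance = 692.3 - 408.1 = 284.2
Trade balance (goods + services) = 65.2 + 284.2 = 349.4
Net primary income = 283.8 - 207.0 = 76.8
Net secondary income = -56.6
Current account = 349.4 + 76.8 + (-56.6) = 369.6
Financial account = -(369.6 + (-92.0)) = -277.6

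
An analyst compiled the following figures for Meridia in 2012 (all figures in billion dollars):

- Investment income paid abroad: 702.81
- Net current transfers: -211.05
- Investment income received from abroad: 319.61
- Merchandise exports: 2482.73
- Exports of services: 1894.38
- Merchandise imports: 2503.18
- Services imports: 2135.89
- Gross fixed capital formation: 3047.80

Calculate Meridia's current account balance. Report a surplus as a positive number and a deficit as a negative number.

Goods balance = 2482.73 - 2503.18 = -20.45
Services balance = 1894.38 - 2135.89 = -241.51
Trade balance (goods + services) = -20.45 + (-241.51) = -261.96
Net primary income = 319.61 - 702.81 = -383.20
Net secondary income = -211.05
Current account = -261.96 + (-383.20) + (-211.05) = -856.21

-856.21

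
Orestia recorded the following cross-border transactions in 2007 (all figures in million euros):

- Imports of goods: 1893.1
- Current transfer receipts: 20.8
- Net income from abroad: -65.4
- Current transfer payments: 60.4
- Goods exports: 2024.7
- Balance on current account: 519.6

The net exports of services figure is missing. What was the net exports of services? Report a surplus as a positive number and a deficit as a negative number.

493.0

Current account = goods balance + services balance + net primary income + net secondary income
Sum of the known components = 26.6
Net exports of services = CA - (known components) = 519.6 - 26.6 = 493.0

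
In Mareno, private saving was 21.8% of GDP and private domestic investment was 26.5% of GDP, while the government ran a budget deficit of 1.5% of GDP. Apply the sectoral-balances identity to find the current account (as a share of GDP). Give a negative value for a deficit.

By the sectoral-balances identity, CA = (S_private - I) + (T - G).
Private balance = 21.8 - 26.5 = -4.7
Government balance (T - G) = -1.5
CA = -4.7 + (-1.5) = -6.2

-6.2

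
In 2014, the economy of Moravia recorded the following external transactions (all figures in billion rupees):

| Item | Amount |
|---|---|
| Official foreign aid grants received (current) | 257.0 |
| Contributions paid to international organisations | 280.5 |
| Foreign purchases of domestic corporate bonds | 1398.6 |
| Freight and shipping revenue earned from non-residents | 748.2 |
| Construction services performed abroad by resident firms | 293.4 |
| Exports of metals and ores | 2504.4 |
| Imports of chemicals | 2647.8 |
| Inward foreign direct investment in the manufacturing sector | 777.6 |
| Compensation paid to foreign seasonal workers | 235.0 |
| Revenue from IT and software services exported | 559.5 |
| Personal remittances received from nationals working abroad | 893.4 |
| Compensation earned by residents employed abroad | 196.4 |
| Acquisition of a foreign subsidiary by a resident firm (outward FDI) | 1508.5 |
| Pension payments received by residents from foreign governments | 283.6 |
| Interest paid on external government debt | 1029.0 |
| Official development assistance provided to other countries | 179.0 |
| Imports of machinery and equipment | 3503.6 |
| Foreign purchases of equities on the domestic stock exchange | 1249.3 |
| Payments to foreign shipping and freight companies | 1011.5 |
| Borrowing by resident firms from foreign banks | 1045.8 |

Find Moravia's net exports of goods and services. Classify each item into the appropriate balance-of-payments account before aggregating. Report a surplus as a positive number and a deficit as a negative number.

-3057.4

Goods: -3503.6 - 2647.8 + 2504.4 = -3647.0
Services: 559.5 - 1011.5 + 748.2 + 293.4 = 589.6
Trade balance = -3647.0 + 589.6 = -3057.4
(Excluded from the trade balance — secondary income: official foreign aid grants received (current) 257.0, contributions paid to international organisations 280.5, personal remittances received from nationals working abroad 893.4, pension payments received by residents from foreign governments 283.6, official development assistance provided to other countries 179.0; financial account: foreign purchases of domestic corporate bonds 1398.6, inward foreign direct investment in the manufacturing sector 777.6, acquisition of a foreign subsidiary by a resident firm (outward FDI) 1508.5, foreign purchases of equities on the domestic stock exchange 1249.3, borrowing by resident firms from foreign banks 1045.8; primary income: compensation paid to foreign seasonal workers 235.0, compensation earned by residents employed abroad 196.4, interest paid on external government debt 1029.0.)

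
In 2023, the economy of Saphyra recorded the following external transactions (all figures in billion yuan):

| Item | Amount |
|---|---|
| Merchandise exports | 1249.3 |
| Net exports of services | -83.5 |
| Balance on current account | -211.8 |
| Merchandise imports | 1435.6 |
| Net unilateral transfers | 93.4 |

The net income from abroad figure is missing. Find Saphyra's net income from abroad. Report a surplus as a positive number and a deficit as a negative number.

Current account = goods balance + services balance + net primary income + net secondary income
Sum of the known components = -176.4
Net income from abroad = CA - (known components) = -211.8 - (-176.4) = -35.4

-35.4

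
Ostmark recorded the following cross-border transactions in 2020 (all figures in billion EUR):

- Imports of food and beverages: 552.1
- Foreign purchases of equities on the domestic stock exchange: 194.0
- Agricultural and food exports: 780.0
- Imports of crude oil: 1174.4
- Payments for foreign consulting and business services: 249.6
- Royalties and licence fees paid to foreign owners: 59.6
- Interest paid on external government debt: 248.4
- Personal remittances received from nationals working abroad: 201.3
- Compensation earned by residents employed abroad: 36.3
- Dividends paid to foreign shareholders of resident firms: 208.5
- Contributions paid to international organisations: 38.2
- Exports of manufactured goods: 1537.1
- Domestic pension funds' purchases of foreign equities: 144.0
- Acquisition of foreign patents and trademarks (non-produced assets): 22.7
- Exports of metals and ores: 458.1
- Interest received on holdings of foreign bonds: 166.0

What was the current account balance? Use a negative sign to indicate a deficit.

Goods: -1174.4 + 1537.1 - 552.1 + 458.1 + 780.0 = 1048.7
Services: -59.6 - 249.6 = -309.2
Primary income: 166.0 - 208.5 + 36.3 - 248.4 = -254.6
Secondary income: 201.3 - 38.2 = 163.1
Current account = 1048.7 + (-309.2) + (-254.6) + 163.1 = 648.0
(Excluded from the current account — financial account: foreign purchases of equities on the domestic stock exchange 194.0, domestic pension funds' purchases of foreign equities 144.0; capital account: acquisition of foreign patents and trademarks (non-produced assets) 22.7.)

648.0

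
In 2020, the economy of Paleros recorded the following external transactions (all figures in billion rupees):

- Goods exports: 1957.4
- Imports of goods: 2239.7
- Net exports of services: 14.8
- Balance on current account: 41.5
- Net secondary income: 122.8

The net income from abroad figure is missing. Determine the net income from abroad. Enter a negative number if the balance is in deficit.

186.2

Current account = goods balance + services balance + net primary income + net secondary income
Sum of the known components = -144.7
Net income from abroad = CA - (known components) = 41.5 - (-144.7) = 186.2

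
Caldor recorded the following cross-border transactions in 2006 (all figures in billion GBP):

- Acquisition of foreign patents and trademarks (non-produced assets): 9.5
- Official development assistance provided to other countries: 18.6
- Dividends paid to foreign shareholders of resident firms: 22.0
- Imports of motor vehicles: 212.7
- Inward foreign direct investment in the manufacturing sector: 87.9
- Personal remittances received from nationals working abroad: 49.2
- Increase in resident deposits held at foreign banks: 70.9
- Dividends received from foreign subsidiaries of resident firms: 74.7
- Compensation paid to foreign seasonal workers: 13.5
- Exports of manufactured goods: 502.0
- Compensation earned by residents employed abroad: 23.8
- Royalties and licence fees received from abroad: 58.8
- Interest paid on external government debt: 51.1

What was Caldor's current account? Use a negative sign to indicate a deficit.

390.6

Goods: -212.7 + 502.0 = 289.3
Services: 58.8
Primary income: -22.0 - 13.5 + 74.7 + 23.8 - 51.1 = 11.9
Secondary income: 49.2 - 18.6 = 30.6
Current account = 289.3 + 58.8 + 11.9 + 30.6 = 390.6
(Excluded from the current account — capital account: acquisition of foreign patents and trademarks (non-produced assets) 9.5; financial account: inward foreign direct investment in the manufacturing sector 87.9, increase in resident deposits held at foreign banks 70.9.)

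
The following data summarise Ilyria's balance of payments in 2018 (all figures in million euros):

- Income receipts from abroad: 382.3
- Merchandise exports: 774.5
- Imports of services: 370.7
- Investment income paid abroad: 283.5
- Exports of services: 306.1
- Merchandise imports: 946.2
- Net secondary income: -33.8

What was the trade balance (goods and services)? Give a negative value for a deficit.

-236.3

Goods balance = 774.5 - 946.2 = -171.7
Services balance = 306.1 - 370.7 = -64.6
Trade balance (goods + services) = -171.7 + (-64.6) = -236.3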